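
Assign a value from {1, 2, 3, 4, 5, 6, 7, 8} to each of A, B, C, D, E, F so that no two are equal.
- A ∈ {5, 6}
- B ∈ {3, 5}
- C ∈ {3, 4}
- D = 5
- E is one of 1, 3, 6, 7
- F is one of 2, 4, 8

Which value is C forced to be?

4

D's domain is down to {5}, so D = 5. Eliminate 5 elsewhere: A, B.
A must be 6 (only option left). So E can't be 6.
B's domain is down to {3}, so B = 3. So C, E can't be 3.
So C = 4.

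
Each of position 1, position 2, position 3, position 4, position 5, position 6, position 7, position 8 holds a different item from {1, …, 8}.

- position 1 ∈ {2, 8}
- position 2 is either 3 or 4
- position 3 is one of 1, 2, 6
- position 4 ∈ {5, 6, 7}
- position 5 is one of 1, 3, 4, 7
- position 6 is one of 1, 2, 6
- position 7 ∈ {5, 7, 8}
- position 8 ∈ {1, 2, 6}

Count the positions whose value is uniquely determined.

The 3 variables position 3, position 6, position 8 are confined to {1, 2, 6}, which locks those values in; drop them from position 1, position 4, position 5.
position 1's domain is down to {8}, so position 1 = 8. Remove 8 from position 7.
position 4 and position 7 between them cover only {5, 7} — a naked pair. Remove those values from position 5.
Determined: position 1=8. The other positions each still have more than one consistent value. That makes 1.

1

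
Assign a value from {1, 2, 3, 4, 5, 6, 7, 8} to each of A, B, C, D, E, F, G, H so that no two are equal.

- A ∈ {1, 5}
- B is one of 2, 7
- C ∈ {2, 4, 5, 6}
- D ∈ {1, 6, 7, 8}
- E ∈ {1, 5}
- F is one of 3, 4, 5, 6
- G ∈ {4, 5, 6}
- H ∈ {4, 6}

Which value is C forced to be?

2

The 8 variables together cover exactly {1, 2, 3, 4, 5, 6, 7, 8} — 8 values for 8 variables — and 3 appears only in F's list, so F = 3.
Among the 7 still-open variables, 8 fits only D (and all 7 values in {1, 2, 4, 5, 6, 7, 8} must be used), so D = 8.
The 6 still-open variables together cover exactly {1, 2, 4, 5, 6, 7} — 6 values for 6 variables — and 7 appears only in B's list, so B = 7.
Among the 5 still-open variables, 2 fits only C (and all 5 values in {1, 2, 4, 5, 6} must be used), so C = 2.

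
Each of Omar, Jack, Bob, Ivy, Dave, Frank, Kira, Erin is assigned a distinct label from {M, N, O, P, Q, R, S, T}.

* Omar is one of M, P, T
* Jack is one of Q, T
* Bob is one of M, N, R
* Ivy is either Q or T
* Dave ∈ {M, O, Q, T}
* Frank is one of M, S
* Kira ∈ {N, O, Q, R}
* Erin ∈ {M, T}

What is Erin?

M

The 8 variables together cover exactly {M, N, O, P, Q, R, S, T} — 8 values for 8 variables — and P appears only in Omar's list, so Omar = P.
The 7 still-open variables together cover exactly {M, N, O, Q, R, S, T} — 7 values for 7 variables — and S appears only in Frank's list, so Frank = S.
The 2 variables Jack and Ivy are confined to {Q, T}, which locks those values in; drop them from Dave, Kira, Erin.
So Erin = M.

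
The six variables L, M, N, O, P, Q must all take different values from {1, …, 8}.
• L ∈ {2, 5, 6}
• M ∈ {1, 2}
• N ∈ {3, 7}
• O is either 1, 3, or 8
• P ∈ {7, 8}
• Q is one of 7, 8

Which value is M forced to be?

P and Q share exactly the 2 values {7, 8}; by pigeonhole those values go to them, so strike 7, 8 from N, O.
N's domain is down to {3}, so N = 3. Eliminate 3 elsewhere: O.
O's domain is down to {1}, so O = 1. Eliminate 1 elsewhere: M.
So M = 2.

2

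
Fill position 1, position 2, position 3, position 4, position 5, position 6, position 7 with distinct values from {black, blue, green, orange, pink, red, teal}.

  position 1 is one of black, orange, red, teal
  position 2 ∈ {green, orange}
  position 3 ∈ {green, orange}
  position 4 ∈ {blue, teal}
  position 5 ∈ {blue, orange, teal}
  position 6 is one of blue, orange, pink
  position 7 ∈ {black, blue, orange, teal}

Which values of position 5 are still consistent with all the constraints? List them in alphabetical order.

The 7 variables together cover exactly {black, blue, green, orange, pink, red, teal} — 7 values for 7 variables — and pink appears only in position 6's list, so position 6 = pink.
Among the 6 still-open variables, red fits only position 1 (and all 6 values in {black, blue, green, orange, red, teal} must be used), so position 1 = red.
The 5 still-open variables draw from only 5 values {black, blue, green, orange, teal}, so each is used; only position 7 can be black, hence position 7 = black.
position 2 and position 3 share exactly the 2 values {green, orange}; by pigeonhole those values go to them, so strike green, orange from position 5.
No further eliminations apply; position 5 can still be any of blue, teal.

blue, teal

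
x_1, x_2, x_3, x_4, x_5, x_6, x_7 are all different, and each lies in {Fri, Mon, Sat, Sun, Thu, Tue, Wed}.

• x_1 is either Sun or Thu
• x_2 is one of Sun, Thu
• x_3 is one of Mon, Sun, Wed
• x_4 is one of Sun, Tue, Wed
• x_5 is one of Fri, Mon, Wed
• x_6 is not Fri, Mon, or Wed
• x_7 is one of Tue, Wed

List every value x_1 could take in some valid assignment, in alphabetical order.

Among the 7 variables, Fri fits only x_5 (and all 7 values in {Fri, Mon, Sat, Sun, Thu, Tue, Wed} must be used), so x_5 = Fri.
Among the 6 still-open variables, Mon fits only x_3 (and all 6 values in {Mon, Sat, Sun, Thu, Tue, Wed} must be used), so x_3 = Mon.
The 5 still-open variables draw from only 5 values {Sat, Sun, Thu, Tue, Wed}, so each is used; only x_6 can be Sat, hence x_6 = Sat.
The 2 variables x_1 and x_2 are confined to {Sun, Thu}, which locks those values in; drop them from x_4.
No further eliminations apply; x_1 can still be any of Sun, Thu.

Sun, Thu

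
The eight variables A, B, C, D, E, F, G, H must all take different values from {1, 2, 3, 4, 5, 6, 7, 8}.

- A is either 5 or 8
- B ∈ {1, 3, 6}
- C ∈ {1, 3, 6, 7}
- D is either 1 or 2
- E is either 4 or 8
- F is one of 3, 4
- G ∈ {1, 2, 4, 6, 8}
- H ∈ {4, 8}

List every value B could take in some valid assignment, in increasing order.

1, 6

The 8 variables draw from only 8 values {1, 2, 3, 4, 5, 6, 7, 8}, so each is used; only A can be 5, hence A = 5.
Among the 7 still-open variables, 7 fits only C (and all 7 values in {1, 2, 3, 4, 6, 7, 8} must be used), so C = 7.
E and H between them cover only {4, 8} — a naked pair. Remove those values from F, G.
F has just one choice, so F = 3. Remove 3 from B.
No further eliminations apply; B can still be any of 1, 6.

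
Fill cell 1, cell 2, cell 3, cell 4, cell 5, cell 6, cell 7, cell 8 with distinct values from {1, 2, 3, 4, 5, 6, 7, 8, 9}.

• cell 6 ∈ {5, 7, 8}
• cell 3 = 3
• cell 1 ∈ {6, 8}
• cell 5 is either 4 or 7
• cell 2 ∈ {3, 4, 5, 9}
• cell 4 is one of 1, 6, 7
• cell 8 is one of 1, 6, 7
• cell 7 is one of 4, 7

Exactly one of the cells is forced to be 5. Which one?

cell 3 has just one choice, so cell 3 = 3. Remove 3 from cell 2.
Among the 7 still-open variables, 9 fits only cell 2 (and all 7 values in {1, 4, 5, 6, 7, 8, 9} must be used), so cell 2 = 9.
The 6 still-open variables together cover exactly {1, 4, 5, 6, 7, 8} — 6 values for 6 variables — and 5 appears only in cell 6's list, so cell 6 = 5.

cell 6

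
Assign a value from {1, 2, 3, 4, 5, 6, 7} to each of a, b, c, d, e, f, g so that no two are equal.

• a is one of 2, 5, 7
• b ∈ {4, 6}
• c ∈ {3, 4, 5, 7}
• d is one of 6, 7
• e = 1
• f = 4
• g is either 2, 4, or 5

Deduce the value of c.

e's domain is down to {1}, so e = 1.
f's domain is down to {4}, so f = 4. Remove 4 from b, c, g.
That leaves b = 6. Strike 6 from d.
d's domain is down to {7}, so d = 7. Remove 7 from a, c.
Among the 3 still-open variables, 3 fits only c (and all 3 values in {2, 3, 5} must be used), so c = 3.

3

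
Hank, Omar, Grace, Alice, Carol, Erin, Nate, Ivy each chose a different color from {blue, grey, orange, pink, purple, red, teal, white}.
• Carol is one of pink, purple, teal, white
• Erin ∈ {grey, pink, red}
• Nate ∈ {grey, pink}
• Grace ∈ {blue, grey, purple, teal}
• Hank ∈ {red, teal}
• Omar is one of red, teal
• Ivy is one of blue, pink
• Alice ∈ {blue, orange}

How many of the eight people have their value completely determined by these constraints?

4

Among the 8 variables, orange fits only Alice (and all 8 values in {blue, grey, orange, pink, purple, red, teal, white} must be used), so Alice = orange.
The 7 still-open variables draw from only 7 values {blue, grey, pink, purple, red, teal, white}, so each is used; only Carol can be white, hence Carol = white.
Among the 6 still-open variables, purple fits only Grace (and all 6 values in {blue, grey, pink, purple, red, teal} must be used), so Grace = purple.
Among the 5 still-open variables, blue fits only Ivy (and all 5 values in {blue, grey, pink, red, teal} must be used), so Ivy = blue.
The 2 variables Hank and Omar are confined to {red, teal}, which locks those values in; drop them from Erin.
Determined: Grace=purple, Alice=orange, Carol=white, Ivy=blue. The other people each still have more than one consistent value. That makes 4.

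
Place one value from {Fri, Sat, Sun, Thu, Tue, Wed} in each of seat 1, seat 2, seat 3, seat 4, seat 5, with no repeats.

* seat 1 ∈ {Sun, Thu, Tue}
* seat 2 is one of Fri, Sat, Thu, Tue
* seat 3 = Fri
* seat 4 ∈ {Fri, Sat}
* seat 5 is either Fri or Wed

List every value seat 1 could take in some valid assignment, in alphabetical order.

Sun, Thu, Tue

seat 3 must be Fri (only option left). Strike Fri from seat 2, seat 4, seat 5.
seat 4's domain is down to {Sat}, so seat 4 = Sat. Strike Sat from seat 2.
seat 5 has just one choice, so seat 5 = Wed.
No further eliminations apply; seat 1 can still be any of Sun, Thu, Tue.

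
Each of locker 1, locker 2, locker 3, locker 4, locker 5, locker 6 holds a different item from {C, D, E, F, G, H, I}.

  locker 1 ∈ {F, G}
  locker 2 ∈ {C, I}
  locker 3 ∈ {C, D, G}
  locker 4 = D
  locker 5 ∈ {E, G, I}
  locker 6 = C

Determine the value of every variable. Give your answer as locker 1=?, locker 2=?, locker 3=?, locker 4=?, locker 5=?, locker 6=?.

locker 1=F, locker 2=I, locker 3=G, locker 4=D, locker 5=E, locker 6=C

locker 4 must be D (only option left). Remove D from locker 3.
locker 6 has just one choice, so locker 6 = C. So locker 2, locker 3 can't be C.
locker 2 must be I (only option left). So locker 5 can't be I.
That leaves locker 3 = G. Strike G from locker 1, locker 5.
locker 5's domain is down to {E}, so locker 5 = E.
locker 1 has just one choice, so locker 1 = F.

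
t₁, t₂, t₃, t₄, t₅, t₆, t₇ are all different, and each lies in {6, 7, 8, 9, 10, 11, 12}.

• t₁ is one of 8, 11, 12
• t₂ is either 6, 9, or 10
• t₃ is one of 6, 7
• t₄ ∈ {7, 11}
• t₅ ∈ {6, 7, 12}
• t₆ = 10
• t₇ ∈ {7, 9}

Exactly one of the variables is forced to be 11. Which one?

t₄

t₆'s domain is down to {10}, so t₆ = 10. Strike 10 from t₂.
The 6 still-open variables together cover exactly {6, 7, 8, 9, 11, 12} — 6 values for 6 variables — and 8 appears only in t₁'s list, so t₁ = 8.
The 5 still-open variables draw from only 5 values {6, 7, 9, 11, 12}, so each is used; only t₄ can be 11, hence t₄ = 11.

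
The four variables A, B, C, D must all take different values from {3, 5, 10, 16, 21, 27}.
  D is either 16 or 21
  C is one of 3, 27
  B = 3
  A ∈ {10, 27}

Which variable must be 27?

C

B has just one choice, so B = 3. Strike 3 from C.
So 27 goes to C.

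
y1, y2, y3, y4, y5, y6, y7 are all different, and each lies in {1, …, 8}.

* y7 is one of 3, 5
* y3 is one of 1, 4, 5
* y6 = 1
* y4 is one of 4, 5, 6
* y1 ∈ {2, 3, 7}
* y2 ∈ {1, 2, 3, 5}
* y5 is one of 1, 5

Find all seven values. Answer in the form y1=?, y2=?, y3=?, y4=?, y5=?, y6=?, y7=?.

y6 has just one choice, so y6 = 1. Strike 1 from y2, y3, y5.
y5's domain is down to {5}, so y5 = 5. Eliminate 5 elsewhere: y2, y3, y4, y7.
y7 must be 3 (only option left). So y1, y2 can't be 3.
y2 has just one choice, so y2 = 2. Remove 2 from y1.
y3 must be 4 (only option left). Remove 4 from y4.
That leaves y4 = 6.
That leaves y1 = 7.

y1=7, y2=2, y3=4, y4=6, y5=5, y6=1, y7=3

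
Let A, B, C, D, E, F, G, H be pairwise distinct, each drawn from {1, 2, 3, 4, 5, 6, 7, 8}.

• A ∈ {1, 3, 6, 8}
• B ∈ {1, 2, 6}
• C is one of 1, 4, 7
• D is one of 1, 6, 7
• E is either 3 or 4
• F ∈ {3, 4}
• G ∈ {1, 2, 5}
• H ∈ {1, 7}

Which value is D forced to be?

6

The 8 variables together cover exactly {1, 2, 3, 4, 5, 6, 7, 8} — 8 values for 8 variables — and 5 appears only in G's list, so G = 5.
The 7 still-open variables together cover exactly {1, 2, 3, 4, 6, 7, 8} — 7 values for 7 variables — and 2 appears only in B's list, so B = 2.
Among the 6 still-open variables, 8 fits only A (and all 6 values in {1, 3, 4, 6, 7, 8} must be used), so A = 8.
The 5 still-open variables together cover exactly {1, 3, 4, 6, 7} — 5 values for 5 variables — and 6 appears only in D's list, so D = 6.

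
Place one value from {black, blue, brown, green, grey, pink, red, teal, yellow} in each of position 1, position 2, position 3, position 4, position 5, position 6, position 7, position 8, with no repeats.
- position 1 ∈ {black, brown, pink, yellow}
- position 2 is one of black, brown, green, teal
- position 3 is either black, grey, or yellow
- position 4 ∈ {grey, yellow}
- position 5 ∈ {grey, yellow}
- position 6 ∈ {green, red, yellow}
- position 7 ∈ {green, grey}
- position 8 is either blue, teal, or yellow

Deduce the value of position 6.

The 2 variables position 4 and position 5 are confined to {grey, yellow}, which locks those values in; drop them from position 1, position 3, position 6, position 7, position 8.
That leaves position 3 = black. Remove black from position 1, position 2.
position 7's domain is down to {green}, so position 7 = green. Strike green from position 2, position 6.
So position 6 = red.

red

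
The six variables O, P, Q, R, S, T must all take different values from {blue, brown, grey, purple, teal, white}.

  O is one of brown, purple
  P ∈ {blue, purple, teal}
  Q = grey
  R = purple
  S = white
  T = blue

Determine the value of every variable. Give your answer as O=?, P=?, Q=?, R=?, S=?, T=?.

Q must be grey (only option left).
R must be purple (only option left). So O, P can't be purple.
That leaves S = white.
T has just one choice, so T = blue. Strike blue from P.
O has just one choice, so O = brown.
P's domain is down to {teal}, so P = teal.

O=brown, P=teal, Q=grey, R=purple, S=white, T=blue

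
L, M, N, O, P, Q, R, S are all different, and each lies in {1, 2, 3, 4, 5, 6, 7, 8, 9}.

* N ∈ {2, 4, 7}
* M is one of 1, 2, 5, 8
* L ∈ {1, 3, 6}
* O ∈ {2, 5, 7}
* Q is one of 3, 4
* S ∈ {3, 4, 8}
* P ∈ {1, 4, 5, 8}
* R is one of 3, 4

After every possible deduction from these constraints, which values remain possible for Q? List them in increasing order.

3, 4

Among the 8 variables, 6 fits only L (and all 8 values in {1, 2, 3, 4, 5, 6, 7, 8} must be used), so L = 6.
Q and R between them cover only {3, 4} — a naked pair. Remove those values from N, P, S.
S has just one choice, so S = 8. Remove 8 from M, P.
No further eliminations apply; Q can still be any of 3, 4.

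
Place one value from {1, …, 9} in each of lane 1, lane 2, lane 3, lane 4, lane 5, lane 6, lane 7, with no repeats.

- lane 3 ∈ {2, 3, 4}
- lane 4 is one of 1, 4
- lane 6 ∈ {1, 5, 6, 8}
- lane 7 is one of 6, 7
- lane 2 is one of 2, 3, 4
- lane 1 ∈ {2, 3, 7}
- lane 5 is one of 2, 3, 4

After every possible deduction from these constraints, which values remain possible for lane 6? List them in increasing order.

5, 8

lane 2, lane 3, lane 5 between them cover only {2, 3, 4} — a naked triple. Remove those values from lane 1, lane 4.
That leaves lane 1 = 7. Strike 7 from lane 7.
lane 4 must be 1 (only option left). Strike 1 from lane 6.
That leaves lane 7 = 6. Eliminate 6 elsewhere: lane 6.
No further eliminations apply; lane 6 can still be any of 5, 8.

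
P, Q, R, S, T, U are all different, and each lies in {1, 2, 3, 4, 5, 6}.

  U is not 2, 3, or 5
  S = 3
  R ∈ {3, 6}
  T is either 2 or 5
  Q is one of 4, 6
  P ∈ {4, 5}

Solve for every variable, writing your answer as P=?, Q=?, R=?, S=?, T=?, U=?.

S must be 3 (only option left). Remove 3 from R.
R has just one choice, so R = 6. Strike 6 from Q, U.
Q must be 4 (only option left). Strike 4 from P, U.
U must be 1 (only option left).
P must be 5 (only option left). Eliminate 5 elsewhere: T.
That leaves T = 2.

P=5, Q=4, R=6, S=3, T=2, U=1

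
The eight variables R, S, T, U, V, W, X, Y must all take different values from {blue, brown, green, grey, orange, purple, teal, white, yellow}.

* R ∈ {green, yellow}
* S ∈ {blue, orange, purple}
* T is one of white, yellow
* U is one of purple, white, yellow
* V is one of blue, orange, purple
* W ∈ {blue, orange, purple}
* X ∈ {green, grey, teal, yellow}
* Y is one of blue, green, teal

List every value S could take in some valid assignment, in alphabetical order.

blue, orange, purple

The 8 variables draw from only 8 values {blue, green, grey, orange, purple, teal, white, yellow}, so each is used; only X can be grey, hence X = grey.
The 7 still-open variables draw from only 7 values {blue, green, orange, purple, teal, white, yellow}, so each is used; only Y can be teal, hence Y = teal.
Among the 6 still-open variables, green fits only R (and all 6 values in {blue, green, orange, purple, white, yellow} must be used), so R = green.
S, V, W between them cover only {blue, orange, purple} — a naked triple. Remove those values from U.
No further eliminations apply; S can still be any of blue, orange, purple.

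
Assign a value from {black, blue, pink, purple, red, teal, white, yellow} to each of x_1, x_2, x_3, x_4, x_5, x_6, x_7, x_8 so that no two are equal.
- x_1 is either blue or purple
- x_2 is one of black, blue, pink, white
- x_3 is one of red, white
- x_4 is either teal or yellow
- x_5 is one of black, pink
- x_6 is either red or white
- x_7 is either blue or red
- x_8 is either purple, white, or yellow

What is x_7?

The 8 variables together cover exactly {black, blue, pink, purple, red, teal, white, yellow} — 8 values for 8 variables — and teal appears only in x_4's list, so x_4 = teal.
Among the 7 still-open variables, yellow fits only x_8 (and all 7 values in {black, blue, pink, purple, red, white, yellow} must be used), so x_8 = yellow.
The 6 still-open variables together cover exactly {black, blue, pink, purple, red, white} — 6 values for 6 variables — and purple appears only in x_1's list, so x_1 = purple.
x_3 and x_6 share exactly the 2 values {red, white}; by pigeonhole those values go to them, so strike red, white from x_2, x_7.
So x_7 = blue.

blue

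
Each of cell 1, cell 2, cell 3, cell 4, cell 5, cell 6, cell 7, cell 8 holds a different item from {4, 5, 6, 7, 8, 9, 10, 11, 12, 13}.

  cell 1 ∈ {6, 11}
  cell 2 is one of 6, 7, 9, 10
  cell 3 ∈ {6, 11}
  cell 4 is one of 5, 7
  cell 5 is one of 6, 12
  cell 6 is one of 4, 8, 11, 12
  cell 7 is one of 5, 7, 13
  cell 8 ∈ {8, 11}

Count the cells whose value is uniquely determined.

3

cell 1 and cell 3 between them cover only {6, 11} — a naked pair. Remove those values from cell 2, cell 5, cell 6, cell 8.
That leaves cell 5 = 12. So cell 6 can't be 12.
cell 8 must be 8 (only option left). Eliminate 8 elsewhere: cell 6.
That leaves cell 6 = 4.
Determined: cell 5=12, cell 6=4, cell 8=8. The other cells each still have more than one consistent value. That makes 3.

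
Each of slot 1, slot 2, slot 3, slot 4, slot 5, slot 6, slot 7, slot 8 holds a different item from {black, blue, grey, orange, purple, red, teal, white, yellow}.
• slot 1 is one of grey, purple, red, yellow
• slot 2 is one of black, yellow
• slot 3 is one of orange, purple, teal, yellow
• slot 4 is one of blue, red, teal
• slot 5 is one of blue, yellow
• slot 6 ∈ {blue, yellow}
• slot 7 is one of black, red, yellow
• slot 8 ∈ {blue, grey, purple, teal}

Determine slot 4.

The 8 variables draw from only 8 values {black, blue, grey, orange, purple, red, teal, yellow}, so each is used; only slot 3 can be orange, hence slot 3 = orange.
slot 5 and slot 6 between them cover only {blue, yellow} — a naked pair. Remove those values from slot 1, slot 2, slot 4, slot 7, slot 8.
slot 2 must be black (only option left). Eliminate black elsewhere: slot 7.
slot 7 has just one choice, so slot 7 = red. So slot 1, slot 4 can't be red.
So slot 4 = teal.

teal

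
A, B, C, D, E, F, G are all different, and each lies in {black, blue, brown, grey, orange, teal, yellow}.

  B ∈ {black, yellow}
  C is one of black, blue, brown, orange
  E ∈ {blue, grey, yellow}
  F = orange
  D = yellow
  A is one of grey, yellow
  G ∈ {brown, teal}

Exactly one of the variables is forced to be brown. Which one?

D must be yellow (only option left). Eliminate yellow elsewhere: A, B, E.
F has just one choice, so F = orange. Eliminate orange elsewhere: C.
A has just one choice, so A = grey. Strike grey from E.
B's domain is down to {black}, so B = black. Remove black from C.
E has just one choice, so E = blue. Strike blue from C.
So brown goes to C.

C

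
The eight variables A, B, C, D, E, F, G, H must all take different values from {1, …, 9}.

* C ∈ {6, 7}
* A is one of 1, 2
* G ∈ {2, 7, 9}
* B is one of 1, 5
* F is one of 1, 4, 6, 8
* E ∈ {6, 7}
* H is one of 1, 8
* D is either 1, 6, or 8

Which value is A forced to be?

2

The 8 variables together cover exactly {1, 2, 4, 5, 6, 7, 8, 9} — 8 values for 8 variables — and 4 appears only in F's list, so F = 4.
The 7 still-open variables together cover exactly {1, 2, 5, 6, 7, 8, 9} — 7 values for 7 variables — and 5 appears only in B's list, so B = 5.
The 6 still-open variables together cover exactly {1, 2, 6, 7, 8, 9} — 6 values for 6 variables — and 9 appears only in G's list, so G = 9.
Among the 5 still-open variables, 2 fits only A (and all 5 values in {1, 2, 6, 7, 8} must be used), so A = 2.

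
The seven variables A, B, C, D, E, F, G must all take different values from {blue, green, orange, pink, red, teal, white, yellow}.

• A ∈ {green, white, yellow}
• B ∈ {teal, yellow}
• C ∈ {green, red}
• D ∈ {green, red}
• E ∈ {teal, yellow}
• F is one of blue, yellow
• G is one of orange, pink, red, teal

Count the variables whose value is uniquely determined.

2

B and E share exactly the 2 values {teal, yellow}; by pigeonhole those values go to them, so strike teal, yellow from A, F, G.
That leaves F = blue.
The 2 variables C and D are confined to {green, red}, which locks those values in; drop them from A, G.
A must be white (only option left).
Determined: A=white, F=blue. The other variables each still have more than one consistent value. That makes 2.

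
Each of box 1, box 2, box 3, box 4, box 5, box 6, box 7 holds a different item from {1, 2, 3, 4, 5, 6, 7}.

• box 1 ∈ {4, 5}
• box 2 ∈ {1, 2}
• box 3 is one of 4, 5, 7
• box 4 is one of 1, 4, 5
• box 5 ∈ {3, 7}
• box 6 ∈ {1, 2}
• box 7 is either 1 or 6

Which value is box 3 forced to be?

7

Among the 7 variables, 3 fits only box 5 (and all 7 values in {1, 2, 3, 4, 5, 6, 7} must be used), so box 5 = 3.
Among the 6 still-open variables, 6 fits only box 7 (and all 6 values in {1, 2, 4, 5, 6, 7} must be used), so box 7 = 6.
Among the 5 still-open variables, 7 fits only box 3 (and all 5 values in {1, 2, 4, 5, 7} must be used), so box 3 = 7.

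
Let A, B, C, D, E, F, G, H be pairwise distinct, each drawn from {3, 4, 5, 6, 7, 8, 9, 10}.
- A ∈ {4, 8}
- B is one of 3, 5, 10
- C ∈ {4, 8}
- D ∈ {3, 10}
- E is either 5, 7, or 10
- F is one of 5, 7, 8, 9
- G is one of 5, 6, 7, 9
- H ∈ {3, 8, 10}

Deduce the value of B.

The 8 variables together cover exactly {3, 4, 5, 6, 7, 8, 9, 10} — 8 values for 8 variables — and 6 appears only in G's list, so G = 6.
The 7 still-open variables together cover exactly {3, 4, 5, 7, 8, 9, 10} — 7 values for 7 variables — and 9 appears only in F's list, so F = 9.
The 6 still-open variables draw from only 6 values {3, 4, 5, 7, 8, 10}, so each is used; only E can be 7, hence E = 7.
Among the 5 still-open variables, 5 fits only B (and all 5 values in {3, 4, 5, 8, 10} must be used), so B = 5.

5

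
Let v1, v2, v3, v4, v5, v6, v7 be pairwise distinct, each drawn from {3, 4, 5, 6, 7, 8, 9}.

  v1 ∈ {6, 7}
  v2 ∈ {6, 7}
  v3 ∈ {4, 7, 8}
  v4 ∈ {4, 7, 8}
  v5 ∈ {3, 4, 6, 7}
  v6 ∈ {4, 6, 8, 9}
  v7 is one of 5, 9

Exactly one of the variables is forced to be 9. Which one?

v6

The 7 variables together cover exactly {3, 4, 5, 6, 7, 8, 9} — 7 values for 7 variables — and 3 appears only in v5's list, so v5 = 3.
The 6 still-open variables together cover exactly {4, 5, 6, 7, 8, 9} — 6 values for 6 variables — and 5 appears only in v7's list, so v7 = 5.
Among the 5 still-open variables, 9 fits only v6 (and all 5 values in {4, 6, 7, 8, 9} must be used), so v6 = 9.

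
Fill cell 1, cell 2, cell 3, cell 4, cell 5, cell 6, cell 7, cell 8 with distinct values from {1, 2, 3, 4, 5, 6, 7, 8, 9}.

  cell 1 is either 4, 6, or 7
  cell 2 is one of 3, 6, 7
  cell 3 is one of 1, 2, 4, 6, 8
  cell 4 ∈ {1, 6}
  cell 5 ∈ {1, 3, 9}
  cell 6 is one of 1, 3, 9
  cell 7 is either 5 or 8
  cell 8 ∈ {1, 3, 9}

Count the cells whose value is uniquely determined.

cell 5, cell 6, cell 8 share exactly the 3 values {1, 3, 9}; by pigeonhole those values go to them, so strike 1, 3, 9 from cell 2, cell 3, cell 4.
That leaves cell 4 = 6. Eliminate 6 elsewhere: cell 1, cell 2, cell 3.
cell 2 must be 7 (only option left). So cell 1 can't be 7.
cell 1's domain is down to {4}, so cell 1 = 4. Remove 4 from cell 3.
Determined: cell 1=4, cell 2=7, cell 4=6. The other cells each still have more than one consistent value. That makes 3.

3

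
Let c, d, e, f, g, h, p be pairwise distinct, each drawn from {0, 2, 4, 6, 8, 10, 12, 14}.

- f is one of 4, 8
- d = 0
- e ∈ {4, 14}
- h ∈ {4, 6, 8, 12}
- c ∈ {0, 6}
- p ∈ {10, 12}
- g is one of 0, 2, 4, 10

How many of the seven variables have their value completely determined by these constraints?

2

d has just one choice, so d = 0. Strike 0 from c, g.
That leaves c = 6. Eliminate 6 elsewhere: h.
Determined: c=6, d=0. The other variables each still have more than one consistent value. That makes 2.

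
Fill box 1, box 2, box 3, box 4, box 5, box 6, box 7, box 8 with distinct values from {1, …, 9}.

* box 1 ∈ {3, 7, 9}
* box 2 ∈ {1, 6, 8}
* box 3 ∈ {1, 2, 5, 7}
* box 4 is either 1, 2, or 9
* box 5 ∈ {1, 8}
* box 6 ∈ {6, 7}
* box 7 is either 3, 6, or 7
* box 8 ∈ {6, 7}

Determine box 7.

The 8 variables together cover exactly {1, 2, 3, 5, 6, 7, 8, 9} — 8 values for 8 variables — and 5 appears only in box 3's list, so box 3 = 5.
The 7 still-open variables together cover exactly {1, 2, 3, 6, 7, 8, 9} — 7 values for 7 variables — and 2 appears only in box 4's list, so box 4 = 2.
The 6 still-open variables together cover exactly {1, 3, 6, 7, 8, 9} — 6 values for 6 variables — and 9 appears only in box 1's list, so box 1 = 9.
The 5 still-open variables draw from only 5 values {1, 3, 6, 7, 8}, so each is used; only box 7 can be 3, hence box 7 = 3.

3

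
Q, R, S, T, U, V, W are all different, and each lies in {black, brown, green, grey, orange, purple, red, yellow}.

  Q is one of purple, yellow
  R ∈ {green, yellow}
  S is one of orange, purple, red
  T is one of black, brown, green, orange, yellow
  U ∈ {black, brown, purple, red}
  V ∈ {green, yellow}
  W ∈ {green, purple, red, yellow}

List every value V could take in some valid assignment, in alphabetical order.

R and V between them cover only {green, yellow} — a naked pair. Remove those values from Q, T, W.
Q has just one choice, so Q = purple. So S, U, W can't be purple.
That leaves W = red. Strike red from S, U.
That leaves S = orange. Remove orange from T.
No further eliminations apply; V can still be any of green, yellow.

green, yellow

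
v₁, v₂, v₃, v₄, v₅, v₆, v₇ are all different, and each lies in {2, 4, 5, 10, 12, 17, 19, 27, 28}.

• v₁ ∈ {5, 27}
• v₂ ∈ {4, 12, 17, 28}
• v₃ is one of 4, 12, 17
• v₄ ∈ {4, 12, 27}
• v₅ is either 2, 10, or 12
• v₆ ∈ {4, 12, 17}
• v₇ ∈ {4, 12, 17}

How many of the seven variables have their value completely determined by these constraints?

3

v₃, v₆, v₇ share exactly the 3 values {4, 12, 17}; by pigeonhole those values go to them, so strike 4, 12, 17 from v₂, v₄, v₅.
That leaves v₂ = 28.
v₄ has just one choice, so v₄ = 27. Strike 27 from v₁.
That leaves v₁ = 5.
Determined: v₁=5, v₂=28, v₄=27. The other variables each still have more than one consistent value. That makes 3.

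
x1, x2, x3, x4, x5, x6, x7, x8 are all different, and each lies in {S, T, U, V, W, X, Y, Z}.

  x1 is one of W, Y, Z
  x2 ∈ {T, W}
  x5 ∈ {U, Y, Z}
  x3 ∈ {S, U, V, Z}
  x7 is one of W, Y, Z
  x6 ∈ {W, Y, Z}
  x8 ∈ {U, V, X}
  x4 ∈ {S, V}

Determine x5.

The 8 variables draw from only 8 values {S, T, U, V, W, X, Y, Z}, so each is used; only x2 can be T, hence x2 = T.
The 7 still-open variables draw from only 7 values {S, U, V, W, X, Y, Z}, so each is used; only x8 can be X, hence x8 = X.
The 3 variables x1, x6, x7 are confined to {W, Y, Z}, which locks those values in; drop them from x3, x5.
So x5 = U.

U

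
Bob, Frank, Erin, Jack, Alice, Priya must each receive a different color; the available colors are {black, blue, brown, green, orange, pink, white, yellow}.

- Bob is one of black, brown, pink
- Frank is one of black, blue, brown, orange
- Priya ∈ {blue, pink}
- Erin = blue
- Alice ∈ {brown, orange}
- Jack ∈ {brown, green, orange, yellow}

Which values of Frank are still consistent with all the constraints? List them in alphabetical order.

black, brown, orange

Erin must be blue (only option left). Remove blue from Frank, Priya.
Priya has just one choice, so Priya = pink. Strike pink from Bob.
The 3 variables Bob, Frank, Alice are confined to {black, brown, orange}, which locks those values in; drop them from Jack.
No further eliminations apply; Frank can still be any of black, brown, orange.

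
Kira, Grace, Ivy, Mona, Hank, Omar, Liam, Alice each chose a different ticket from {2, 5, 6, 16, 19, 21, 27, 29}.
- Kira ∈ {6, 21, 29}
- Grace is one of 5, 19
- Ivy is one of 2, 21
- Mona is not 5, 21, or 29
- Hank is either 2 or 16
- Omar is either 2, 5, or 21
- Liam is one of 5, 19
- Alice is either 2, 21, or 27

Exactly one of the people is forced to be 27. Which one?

Alice

The 8 variables together cover exactly {2, 5, 6, 16, 19, 21, 27, 29} — 8 values for 8 variables — and 29 appears only in Kira's list, so Kira = 29.
The 7 still-open variables together cover exactly {2, 5, 6, 16, 19, 21, 27} — 7 values for 7 variables — and 6 appears only in Mona's list, so Mona = 6.
The 6 still-open variables draw from only 6 values {2, 5, 16, 19, 21, 27}, so each is used; only Hank can be 16, hence Hank = 16.
Among the 5 still-open variables, 27 fits only Alice (and all 5 values in {2, 5, 19, 21, 27} must be used), so Alice = 27.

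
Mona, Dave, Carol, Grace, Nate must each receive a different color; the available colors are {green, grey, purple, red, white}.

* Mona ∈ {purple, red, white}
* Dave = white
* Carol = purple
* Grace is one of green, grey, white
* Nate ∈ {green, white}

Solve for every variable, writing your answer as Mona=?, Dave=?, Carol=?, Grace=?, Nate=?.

Dave's domain is down to {white}, so Dave = white. So Mona, Grace, Nate can't be white.
That leaves Carol = purple. So Mona can't be purple.
That leaves Nate = green. Strike green from Grace.
Mona's domain is down to {red}, so Mona = red.
Grace has just one choice, so Grace = grey.

Mona=red, Dave=white, Carol=purple, Grace=grey, Nate=green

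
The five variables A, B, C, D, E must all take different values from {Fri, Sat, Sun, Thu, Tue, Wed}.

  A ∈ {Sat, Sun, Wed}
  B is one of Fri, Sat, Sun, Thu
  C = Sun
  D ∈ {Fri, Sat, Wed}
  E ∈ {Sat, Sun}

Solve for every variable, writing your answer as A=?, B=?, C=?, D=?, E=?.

C's domain is down to {Sun}, so C = Sun. Eliminate Sun elsewhere: A, B, E.
E must be Sat (only option left). So A, B, D can't be Sat.
That leaves A = Wed. Strike Wed from D.
D must be Fri (only option left). Strike Fri from B.
B's domain is down to {Thu}, so B = Thu.

A=Wed, B=Thu, C=Sun, D=Fri, E=Sat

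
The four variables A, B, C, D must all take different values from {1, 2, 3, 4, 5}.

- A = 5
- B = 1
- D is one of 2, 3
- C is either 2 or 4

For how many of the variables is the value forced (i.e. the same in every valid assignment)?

2

A has just one choice, so A = 5.
B has just one choice, so B = 1.
Determined: A=5, B=1. The other variables each still have more than one consistent value. That makes 2.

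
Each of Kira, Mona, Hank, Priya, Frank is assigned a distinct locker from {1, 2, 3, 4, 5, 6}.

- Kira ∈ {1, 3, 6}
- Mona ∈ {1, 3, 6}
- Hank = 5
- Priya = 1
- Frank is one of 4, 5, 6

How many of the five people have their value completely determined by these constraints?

3

Hank has just one choice, so Hank = 5. So Frank can't be 5.
That leaves Priya = 1. So Kira, Mona can't be 1.
The 3 still-open variables together cover exactly {3, 4, 6} — 3 values for 3 variables — and 4 appears only in Frank's list, so Frank = 4.
Determined: Hank=5, Priya=1, Frank=4. The other people each still have more than one consistent value. That makes 3.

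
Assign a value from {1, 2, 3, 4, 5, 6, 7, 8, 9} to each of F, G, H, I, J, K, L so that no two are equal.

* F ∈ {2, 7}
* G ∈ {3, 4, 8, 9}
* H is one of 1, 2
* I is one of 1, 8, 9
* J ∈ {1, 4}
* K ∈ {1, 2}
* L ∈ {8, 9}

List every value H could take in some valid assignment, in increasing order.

The 7 variables draw from only 7 values {1, 2, 3, 4, 7, 8, 9}, so each is used; only G can be 3, hence G = 3.
The 6 still-open variables draw from only 6 values {1, 2, 4, 7, 8, 9}, so each is used; only J can be 4, hence J = 4.
The 5 still-open variables draw from only 5 values {1, 2, 7, 8, 9}, so each is used; only F can be 7, hence F = 7.
The 2 variables H and K are confined to {1, 2}, which locks those values in; drop them from I.
No further eliminations apply; H can still be any of 1, 2.

1, 2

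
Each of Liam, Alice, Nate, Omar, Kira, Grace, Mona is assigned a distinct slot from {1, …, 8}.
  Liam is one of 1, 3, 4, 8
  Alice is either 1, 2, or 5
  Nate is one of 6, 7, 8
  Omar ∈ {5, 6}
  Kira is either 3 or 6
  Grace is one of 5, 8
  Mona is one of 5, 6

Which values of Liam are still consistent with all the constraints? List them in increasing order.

1, 4

The 2 variables Omar and Mona are confined to {5, 6}, which locks those values in; drop them from Alice, Nate, Kira, Grace.
That leaves Kira = 3. So Liam can't be 3.
Grace must be 8 (only option left). Strike 8 from Liam, Nate.
Nate must be 7 (only option left).
No further eliminations apply; Liam can still be any of 1, 4.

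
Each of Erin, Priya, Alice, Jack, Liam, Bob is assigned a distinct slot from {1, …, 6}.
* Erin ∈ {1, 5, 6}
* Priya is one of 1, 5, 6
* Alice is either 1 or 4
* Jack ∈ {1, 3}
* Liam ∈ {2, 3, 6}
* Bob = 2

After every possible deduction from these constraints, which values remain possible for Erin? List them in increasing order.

1, 5, 6

Bob's domain is down to {2}, so Bob = 2. Eliminate 2 elsewhere: Liam.
Among the 5 still-open variables, 4 fits only Alice (and all 5 values in {1, 3, 4, 5, 6} must be used), so Alice = 4.
No further eliminations apply; Erin can still be any of 1, 5, 6.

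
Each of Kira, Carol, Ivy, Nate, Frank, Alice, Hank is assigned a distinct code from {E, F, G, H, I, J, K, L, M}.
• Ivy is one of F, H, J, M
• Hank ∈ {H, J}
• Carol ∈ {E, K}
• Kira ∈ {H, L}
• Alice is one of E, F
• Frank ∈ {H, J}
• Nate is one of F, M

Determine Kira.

L

Among the 7 variables, K fits only Carol (and all 7 values in {E, F, H, J, K, L, M} must be used), so Carol = K.
Among the 6 still-open variables, E fits only Alice (and all 6 values in {E, F, H, J, L, M} must be used), so Alice = E.
The 5 still-open variables draw from only 5 values {F, H, J, L, M}, so each is used; only Kira can be L, hence Kira = L.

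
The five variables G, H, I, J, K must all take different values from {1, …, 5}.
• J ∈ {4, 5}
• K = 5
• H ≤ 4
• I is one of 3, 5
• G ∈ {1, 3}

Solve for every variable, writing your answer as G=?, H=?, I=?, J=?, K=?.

K must be 5 (only option left). Remove 5 from I, J.
That leaves I = 3. Remove 3 from G, H.
That leaves J = 4. Remove 4 from H.
G's domain is down to {1}, so G = 1. Remove 1 from H.
H must be 2 (only option left).

G=1, H=2, I=3, J=4, K=5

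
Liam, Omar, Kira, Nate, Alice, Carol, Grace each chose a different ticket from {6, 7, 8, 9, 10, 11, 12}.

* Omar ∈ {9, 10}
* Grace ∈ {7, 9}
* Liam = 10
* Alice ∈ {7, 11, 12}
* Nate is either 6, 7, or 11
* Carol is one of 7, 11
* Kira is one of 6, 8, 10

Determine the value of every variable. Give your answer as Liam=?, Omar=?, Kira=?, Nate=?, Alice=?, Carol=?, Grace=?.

Liam=10, Omar=9, Kira=8, Nate=6, Alice=12, Carol=11, Grace=7

Liam's domain is down to {10}, so Liam = 10. Remove 10 from Omar, Kira.
Omar must be 9 (only option left). Remove 9 from Grace.
Grace has just one choice, so Grace = 7. Eliminate 7 elsewhere: Nate, Alice, Carol.
That leaves Carol = 11. So Nate, Alice can't be 11.
Nate has just one choice, so Nate = 6. Eliminate 6 elsewhere: Kira.
That leaves Alice = 12.
Kira must be 8 (only option left).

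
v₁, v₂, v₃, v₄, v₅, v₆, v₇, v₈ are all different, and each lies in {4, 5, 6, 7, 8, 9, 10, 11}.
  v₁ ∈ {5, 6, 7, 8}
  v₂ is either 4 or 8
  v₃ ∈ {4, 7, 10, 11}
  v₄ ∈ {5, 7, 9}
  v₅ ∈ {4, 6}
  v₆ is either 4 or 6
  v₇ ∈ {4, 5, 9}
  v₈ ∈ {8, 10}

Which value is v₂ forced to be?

8

The 8 variables together cover exactly {4, 5, 6, 7, 8, 9, 10, 11} — 8 values for 8 variables — and 11 appears only in v₃'s list, so v₃ = 11.
The 7 still-open variables together cover exactly {4, 5, 6, 7, 8, 9, 10} — 7 values for 7 variables — and 10 appears only in v₈'s list, so v₈ = 10.
The 2 variables v₅ and v₆ are confined to {4, 6}, which locks those values in; drop them from v₁, v₂, v₇.
So v₂ = 8.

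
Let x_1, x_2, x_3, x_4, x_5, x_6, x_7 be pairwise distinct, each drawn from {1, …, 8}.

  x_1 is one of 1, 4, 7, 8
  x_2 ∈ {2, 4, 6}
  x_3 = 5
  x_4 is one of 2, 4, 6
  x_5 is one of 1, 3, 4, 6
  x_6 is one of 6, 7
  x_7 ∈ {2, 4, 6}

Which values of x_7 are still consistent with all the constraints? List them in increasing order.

x_3 has just one choice, so x_3 = 5.
The 3 variables x_2, x_4, x_7 are confined to {2, 4, 6}, which locks those values in; drop them from x_1, x_5, x_6.
That leaves x_6 = 7. Remove 7 from x_1.
No further eliminations apply; x_7 can still be any of 2, 4, 6.

2, 4, 6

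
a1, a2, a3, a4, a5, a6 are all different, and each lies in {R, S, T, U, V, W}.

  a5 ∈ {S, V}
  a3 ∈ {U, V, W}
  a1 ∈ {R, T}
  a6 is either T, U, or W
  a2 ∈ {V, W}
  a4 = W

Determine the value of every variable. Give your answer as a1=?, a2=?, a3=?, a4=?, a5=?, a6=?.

a4 must be W (only option left). Strike W from a2, a3, a6.
That leaves a2 = V. Strike V from a3, a5.
a3 must be U (only option left). Remove U from a6.
That leaves a5 = S.
a6's domain is down to {T}, so a6 = T. So a1 can't be T.
a1 has just one choice, so a1 = R.

a1=R, a2=V, a3=U, a4=W, a5=S, a6=T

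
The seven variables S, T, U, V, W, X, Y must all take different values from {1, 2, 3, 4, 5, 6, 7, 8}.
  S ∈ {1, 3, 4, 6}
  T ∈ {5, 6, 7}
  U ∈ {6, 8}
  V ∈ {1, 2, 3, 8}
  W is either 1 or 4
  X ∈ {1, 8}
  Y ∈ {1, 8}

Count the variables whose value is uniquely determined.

The 2 variables X and Y are confined to {1, 8}, which locks those values in; drop them from S, U, V, W.
U must be 6 (only option left). So S, T can't be 6.
W must be 4 (only option left). Remove 4 from S.
That leaves S = 3. Strike 3 from V.
V must be 2 (only option left).
Determined: S=3, U=6, V=2, W=4. The other variables each still have more than one consistent value. That makes 4.

4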